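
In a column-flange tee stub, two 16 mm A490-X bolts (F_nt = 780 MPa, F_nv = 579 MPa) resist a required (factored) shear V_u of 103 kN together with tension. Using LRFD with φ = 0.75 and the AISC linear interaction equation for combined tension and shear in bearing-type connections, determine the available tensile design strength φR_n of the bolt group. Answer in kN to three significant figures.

A_b = π·16²/4 = 201.1 mm²; f_rv = 103 × 1000 / (2 × 201.1) = 256.1 MPa.
F'_nt = 1.3 F_nt − (F_nt / φF_nv) f_rv = 1.3·780 − (780/(0.75·579))·256.1 = 553.9 MPa, capped at F_nt → F'_nt = 553.9 MPa.
R_n = F'_nt · A_b · n = 553.9 × 201.1 × 2 / 1000 = 222.7 kN.
Design strength φR_n = 0.75 × 222.7 = 167 kN.

167 kN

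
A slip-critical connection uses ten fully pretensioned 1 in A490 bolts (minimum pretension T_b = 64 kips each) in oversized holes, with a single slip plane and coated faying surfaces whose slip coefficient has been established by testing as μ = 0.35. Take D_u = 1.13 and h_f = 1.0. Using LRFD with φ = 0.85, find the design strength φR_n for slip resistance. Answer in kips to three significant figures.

215 kips

R_n = μ · D_u · h_f · T_b · n_s · n_b = 0.35 × 1.13 × 1.0 × 64 × 1 × 10 = 253.1 kips.
Design strength φR_n = 0.85 × 253.1 = 215 kips.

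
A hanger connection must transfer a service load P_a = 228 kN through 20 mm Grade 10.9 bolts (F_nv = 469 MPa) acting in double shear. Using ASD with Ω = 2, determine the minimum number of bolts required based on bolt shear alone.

A_b = π·20²/4 = 314.2 mm².
Per-bolt allowable strength R_n/Ω = 469 × 314.2 × 2 / 1000 / 2 = 147.3 kN.
n ≥ 228 / 147.3 = 1.547 → use 2 bolts.

2 bolts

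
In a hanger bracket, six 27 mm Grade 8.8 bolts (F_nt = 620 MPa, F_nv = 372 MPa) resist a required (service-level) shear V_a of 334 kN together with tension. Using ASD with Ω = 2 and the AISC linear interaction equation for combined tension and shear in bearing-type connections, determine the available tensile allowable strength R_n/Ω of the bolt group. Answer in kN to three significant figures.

828 kN

A_b = π·27²/4 = 572.6 mm²; f_rv = 334 × 1000 / (6 × 572.6) = 97.22 MPa.
F'_nt = 1.3 F_nt − (Ω F_nt / F_nv) f_rv = 1.3·620 − (2·620/372)·97.22 = 481.9 MPa, capped at F_nt → F'_nt = 481.9 MPa.
R_n = F'_nt · A_b · n = 481.9 × 572.6 × 6 / 1000 = 1656 kN.
Allowable strength R_n/Ω = 1656 / 2 = 828 kN.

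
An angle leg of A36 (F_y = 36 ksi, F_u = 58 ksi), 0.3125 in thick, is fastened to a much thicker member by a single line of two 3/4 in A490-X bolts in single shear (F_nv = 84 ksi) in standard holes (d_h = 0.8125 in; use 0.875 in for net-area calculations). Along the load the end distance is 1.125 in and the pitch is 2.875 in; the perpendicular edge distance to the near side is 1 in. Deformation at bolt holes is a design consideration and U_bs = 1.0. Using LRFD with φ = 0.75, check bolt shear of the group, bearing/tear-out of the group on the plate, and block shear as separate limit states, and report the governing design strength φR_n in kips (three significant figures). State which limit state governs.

27.9 kips (block shear governs)

Bolt shear: A_b = π·0.75²/4 = 0.4418 in²; R_n = 84 × 0.4418 × 2 × 1 = 74.22 kips → 0.75 × 74.22 = 55.7 kips.
Bearing: edge l_c = 0.7188, r_n = 15.63 kips; interior l_c = 2.062, r_n = 32.62 kips; R_n = 15.63 + 1·32.62 = 48.26 kips → 36.2 kips.
Block shear: A_gv = 1.25, A_nv = 0.8398, A_nt = 0.1758 in²; R_n = min(0.6F_uA_nv, 0.6F_yA_gv) + U_bs·F_u·A_nt = 37.2 kips → 27.9 kips.
Block shear governs: 27.9 kips.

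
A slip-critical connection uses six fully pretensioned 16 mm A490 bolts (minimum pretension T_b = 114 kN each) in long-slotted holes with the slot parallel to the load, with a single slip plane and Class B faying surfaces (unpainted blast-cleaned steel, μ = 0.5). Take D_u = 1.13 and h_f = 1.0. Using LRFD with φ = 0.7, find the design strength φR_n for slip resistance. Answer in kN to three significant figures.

R_n = μ · D_u · h_f · T_b · n_s · n_b = 0.5 × 1.13 × 1.0 × 114 × 1 × 6 = 386.5 kN.
Design strength φR_n = 0.7 × 386.5 = 271 kN.

271 kN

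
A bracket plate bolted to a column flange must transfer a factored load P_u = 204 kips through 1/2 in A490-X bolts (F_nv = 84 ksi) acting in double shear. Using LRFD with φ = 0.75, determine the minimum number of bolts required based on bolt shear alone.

9 bolts

A_b = π·0.5²/4 = 0.1963 in².
Per-bolt design strength φR_n = 0.75 × 84 × 0.1963 × 2 = 24.74 kips.
n ≥ 204 / 24.74 = 8.246 → use 9 bolts.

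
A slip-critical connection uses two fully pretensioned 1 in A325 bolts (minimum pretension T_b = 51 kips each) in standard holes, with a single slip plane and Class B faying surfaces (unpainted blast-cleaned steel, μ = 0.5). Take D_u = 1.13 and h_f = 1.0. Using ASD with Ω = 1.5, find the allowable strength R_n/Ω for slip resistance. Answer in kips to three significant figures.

38.4 kips

R_n = μ · D_u · h_f · T_b · n_s · n_b = 0.5 × 1.13 × 1.0 × 51 × 1 × 2 = 57.63 kips.
Allowable strength R_n/Ω = 57.63 / 1.5 = 38.4 kips.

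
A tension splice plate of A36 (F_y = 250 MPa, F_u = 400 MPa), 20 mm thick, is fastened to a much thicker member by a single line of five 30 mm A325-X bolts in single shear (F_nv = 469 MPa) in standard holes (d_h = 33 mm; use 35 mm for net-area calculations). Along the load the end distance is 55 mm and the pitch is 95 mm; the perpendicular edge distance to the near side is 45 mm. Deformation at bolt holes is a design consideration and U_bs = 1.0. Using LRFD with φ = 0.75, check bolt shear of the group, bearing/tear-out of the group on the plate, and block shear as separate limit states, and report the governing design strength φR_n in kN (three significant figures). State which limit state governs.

1140 kN (block shear governs)

Bolt shear: A_b = π·30²/4 = 706.9 mm²; R_n = 469 × 706.9 × 5 × 1 / 1000 = 1658 kN → 0.75 × 1658 = 1240 kN.
Bearing: edge l_c = 38.5, r_n = 369.6 kN; interior l_c = 62, r_n = 576 kN; R_n = 369.6 + 4·576 = 2674 kN → 2010 kN.
Block shear: A_gv = 8700, A_nv = 5550, A_nt = 550 mm²; R_n = min(0.6F_uA_nv, 0.6F_yA_gv) + U_bs·F_u·A_nt = 1525 kN → 1140 kN.
Block shear governs: 1140 kN.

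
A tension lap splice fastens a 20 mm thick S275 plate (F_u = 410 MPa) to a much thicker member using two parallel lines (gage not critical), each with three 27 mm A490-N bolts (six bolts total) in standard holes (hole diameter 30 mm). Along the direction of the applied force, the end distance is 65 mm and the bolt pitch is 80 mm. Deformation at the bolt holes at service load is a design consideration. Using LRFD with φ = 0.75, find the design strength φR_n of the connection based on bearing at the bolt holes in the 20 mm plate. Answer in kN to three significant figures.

2210 kN

Per bolt r_n = 1.2 l_c t F_u ≤ 2.4 d t F_u; upper limit = 2.4 × 27 × 20 × 410 / 1000 = 531.4 kN.
Edge bolt: l_c = 65 − 30/2 = 50 mm → 1.2 × 50 × 20 × 410 / 1000 = 492 → r_n = 492 kN.
Interior bolts: l_c = 80 − 30 = 50 mm → 1.2 × 50 × 20 × 410 / 1000 = 492 → r_n = 492 kN.
R_n = 2 × 492 + 4 × 492 = 2952 kN.
Design strength φR_n = 0.75 × 2952 = 2210 kN.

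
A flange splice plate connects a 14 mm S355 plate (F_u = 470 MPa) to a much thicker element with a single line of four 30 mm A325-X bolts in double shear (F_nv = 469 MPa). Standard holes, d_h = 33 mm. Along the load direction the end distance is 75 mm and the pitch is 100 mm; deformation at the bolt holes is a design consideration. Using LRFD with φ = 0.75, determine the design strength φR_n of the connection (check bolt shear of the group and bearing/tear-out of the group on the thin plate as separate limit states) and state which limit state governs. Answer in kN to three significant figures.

1410 kN (bearing governs)

Bolt shear: A_b = π·30²/4 = 706.9 mm²; R_n = 469 × 706.9 × 4 × 2 / 1000 = 2652 kN → 0.75 × 2652 = 1990 kN.
Bearing (1.2 l_c t F_u ≤ 2.4 d t F_u): upper limit = 2.4·30·14·470 / 1000 = 473.8 kN.
  Edge l_c = 75 − 33/2 = 58.5 → r_n = 461.9 kN; interior l_c = 100 − 33 = 67 → r_n = 473.8 kN.
  R_n,bearing = 1·461.9 + 3·473.8 = 1883 kN → 0.75 × 1883 = 1410 kN.
Bearing governs: 1410 kN.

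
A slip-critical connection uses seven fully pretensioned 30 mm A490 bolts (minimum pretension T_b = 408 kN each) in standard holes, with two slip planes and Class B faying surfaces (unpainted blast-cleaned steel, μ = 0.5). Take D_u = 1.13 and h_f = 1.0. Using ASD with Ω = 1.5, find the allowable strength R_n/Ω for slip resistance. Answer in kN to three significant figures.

2150 kN

R_n = μ · D_u · h_f · T_b · n_s · n_b = 0.5 × 1.13 × 1.0 × 408 × 2 × 7 = 3227 kN.
Allowable strength R_n/Ω = 3227 / 1.5 = 2150 kN.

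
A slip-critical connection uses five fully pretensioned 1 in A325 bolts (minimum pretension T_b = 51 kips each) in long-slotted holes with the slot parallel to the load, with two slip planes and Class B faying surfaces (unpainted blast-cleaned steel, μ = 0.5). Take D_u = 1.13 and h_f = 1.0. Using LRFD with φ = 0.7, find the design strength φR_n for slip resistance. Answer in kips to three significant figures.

202 kips

R_n = μ · D_u · h_f · T_b · n_s · n_b = 0.5 × 1.13 × 1.0 × 51 × 2 × 5 = 288.1 kips.
Design strength φR_n = 0.7 × 288.1 = 202 kips.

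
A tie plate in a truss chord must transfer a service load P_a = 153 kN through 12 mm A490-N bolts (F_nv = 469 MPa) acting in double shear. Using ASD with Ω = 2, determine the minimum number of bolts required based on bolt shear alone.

3 bolts

A_b = π·12²/4 = 113.1 mm².
Per-bolt allowable strength R_n/Ω = 469 × 113.1 × 2 / 1000 / 2 = 53.04 kN.
n ≥ 153 / 53.04 = 2.884 → use 3 bolts.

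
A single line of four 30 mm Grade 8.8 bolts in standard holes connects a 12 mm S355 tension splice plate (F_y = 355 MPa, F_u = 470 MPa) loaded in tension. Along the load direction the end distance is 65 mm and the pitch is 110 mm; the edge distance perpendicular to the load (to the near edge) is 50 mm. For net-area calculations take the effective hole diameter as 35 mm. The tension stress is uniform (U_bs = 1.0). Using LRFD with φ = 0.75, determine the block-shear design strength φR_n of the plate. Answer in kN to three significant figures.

Shear plane L_v = 65 + 3·110 = 395 mm; A_gv = 395 × 12 = 4740 mm².
A_nv = (395 − 3.5·35) × 12 = 3270 mm².
A_nt = (50 − 0.5·35) × 12 = 390 mm².
0.6 F_u A_nv = 922.1 kN; 0.6 F_y A_gv = 1010 kN → shear rupture governs the shear term.
R_n = 922.1 + 1.0 × 470 × 390 / 1000 = 1105 kN.
Design strength φR_n = 0.75 × 1105 = 829 kN.

829 kN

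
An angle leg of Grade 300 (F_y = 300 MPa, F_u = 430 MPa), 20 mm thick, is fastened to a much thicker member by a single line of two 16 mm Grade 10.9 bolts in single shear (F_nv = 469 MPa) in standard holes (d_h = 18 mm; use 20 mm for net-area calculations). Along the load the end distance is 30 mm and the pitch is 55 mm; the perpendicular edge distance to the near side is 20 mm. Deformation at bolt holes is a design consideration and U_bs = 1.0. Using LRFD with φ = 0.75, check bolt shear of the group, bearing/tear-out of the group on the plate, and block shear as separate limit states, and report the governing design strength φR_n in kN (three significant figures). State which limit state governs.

Bolt shear: A_b = π·16²/4 = 201.1 mm²; R_n = 469 × 201.1 × 2 × 1 / 1000 = 188.6 kN → 0.75 × 188.6 = 141 kN.
Bearing: edge l_c = 21, r_n = 216.7 kN; interior l_c = 37, r_n = 330.2 kN; R_n = 216.7 + 1·330.2 = 547 kN → 410 kN.
Block shear: A_gv = 1700, A_nv = 1100, A_nt = 200 mm²; R_n = min(0.6F_uA_nv, 0.6F_yA_gv) + U_bs·F_u·A_nt = 369.8 kN → 277 kN.
Bolt shear governs: 141 kN.

141 kN (bolt shear governs)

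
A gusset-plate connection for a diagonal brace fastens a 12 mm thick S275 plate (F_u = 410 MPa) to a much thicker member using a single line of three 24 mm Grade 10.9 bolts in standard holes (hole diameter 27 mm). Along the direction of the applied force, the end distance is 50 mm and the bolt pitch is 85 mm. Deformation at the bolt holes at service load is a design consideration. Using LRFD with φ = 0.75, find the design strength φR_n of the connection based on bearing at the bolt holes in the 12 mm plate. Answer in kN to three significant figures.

Per bolt r_n = 1.2 l_c t F_u ≤ 2.4 d t F_u; upper limit = 2.4 × 24 × 12 × 410 / 1000 = 283.4 kN.
Edge bolt: l_c = 50 − 27/2 = 36.5 mm → 1.2 × 36.5 × 12 × 410 / 1000 = 215.5 → r_n = 215.5 kN.
Interior bolts: l_c = 85 − 27 = 58 mm → 1.2 × 58 × 12 × 410 / 1000 = 342.4 → r_n = 283.4 kN.
R_n = 1 × 215.5 + 2 × 283.4 = 782.3 kN.
Design strength φR_n = 0.75 × 782.3 = 587 kN.

587 kN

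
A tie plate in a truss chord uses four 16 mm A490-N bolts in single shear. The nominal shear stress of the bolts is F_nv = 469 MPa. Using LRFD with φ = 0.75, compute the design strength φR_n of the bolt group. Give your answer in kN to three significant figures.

A_b = π × 16² / 4 = 201.1 mm².
R_n = F_nv · A_b · n · n_s = 469 × 201.1 × 4 × 1 / 1000 = 377.2 kN.
Design strength φR_n = 0.75 × 377.2 = 283 kN.

283 kN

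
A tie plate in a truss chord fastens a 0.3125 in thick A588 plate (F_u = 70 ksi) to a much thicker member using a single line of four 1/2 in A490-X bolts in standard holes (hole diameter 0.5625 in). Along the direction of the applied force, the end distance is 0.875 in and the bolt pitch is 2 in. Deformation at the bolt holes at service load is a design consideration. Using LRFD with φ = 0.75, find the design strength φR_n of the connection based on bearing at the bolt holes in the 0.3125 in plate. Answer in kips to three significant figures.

70.8 kips

Per bolt r_n = 1.2 l_c t F_u ≤ 2.4 d t F_u; upper limit = 2.4 × 0.5 × 0.3125 × 70 = 26.25 kips.
Edge bolt: l_c = 0.875 − 0.5625/2 = 0.5938 in → 1.2 × 0.5938 × 0.3125 × 70 = 15.59 → r_n = 15.59 kips.
Interior bolts: l_c = 2 − 0.5625 = 1.438 in → 1.2 × 1.438 × 0.3125 × 70 = 37.73 → r_n = 26.25 kips.
R_n = 1 × 15.59 + 3 × 26.25 = 94.34 kips.
Design strength φR_n = 0.75 × 94.34 = 70.8 kips.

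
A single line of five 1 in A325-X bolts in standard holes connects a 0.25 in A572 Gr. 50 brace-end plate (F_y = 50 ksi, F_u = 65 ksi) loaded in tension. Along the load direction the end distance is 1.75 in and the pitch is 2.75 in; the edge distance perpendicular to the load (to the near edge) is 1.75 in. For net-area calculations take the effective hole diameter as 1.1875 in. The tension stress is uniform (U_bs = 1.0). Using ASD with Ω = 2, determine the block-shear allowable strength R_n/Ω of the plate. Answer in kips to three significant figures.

Shear plane L_v = 1.75 + 4·2.75 = 12.75 in; A_gv = 12.75 × 0.25 = 3.188 in².
A_nv = (12.75 − 4.5·1.1875) × 0.25 = 1.852 in².
A_nt = (1.75 − 0.5·1.1875) × 0.25 = 0.2891 in².
0.6 F_u A_nv = 72.21 kips; 0.6 F_y A_gv = 95.62 kips → shear rupture governs the shear term.
R_n = 72.21 + 1.0 × 65 × 0.2891 = 91 kips.
Allowable strength R_n/Ω = 91 / 2 = 45.5 kips.

45.5 kips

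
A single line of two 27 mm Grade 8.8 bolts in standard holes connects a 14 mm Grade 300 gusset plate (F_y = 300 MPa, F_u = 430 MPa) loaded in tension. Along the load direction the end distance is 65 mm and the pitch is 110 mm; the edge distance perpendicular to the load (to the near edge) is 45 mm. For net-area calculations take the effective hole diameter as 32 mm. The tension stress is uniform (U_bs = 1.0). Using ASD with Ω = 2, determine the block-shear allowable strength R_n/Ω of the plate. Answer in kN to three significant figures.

Shear plane L_v = 65 + 1·110 = 175 mm; A_gv = 175 × 14 = 2450 mm².
A_nv = (175 − 1.5·32) × 14 = 1778 mm².
A_nt = (45 − 0.5·32) × 14 = 406 mm².
0.6 F_u A_nv = 458.7 kN; 0.6 F_y A_gv = 441 kN → shear yielding governs the shear term.
R_n = 441 + 1.0 × 430 × 406 / 1000 = 615.6 kN.
Allowable strength R_n/Ω = 615.6 / 2 = 308 kN.

308 kN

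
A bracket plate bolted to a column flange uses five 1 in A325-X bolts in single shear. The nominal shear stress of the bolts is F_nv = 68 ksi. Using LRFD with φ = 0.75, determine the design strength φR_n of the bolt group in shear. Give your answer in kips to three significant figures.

200 kips

A_b = π × 1² / 4 = 0.7854 in².
R_n = F_nv · A_b · n · n_s = 68 × 0.7854 × 5 × 1 = 267 kips.
Design strength φR_n = 0.75 × 267 = 200 kips.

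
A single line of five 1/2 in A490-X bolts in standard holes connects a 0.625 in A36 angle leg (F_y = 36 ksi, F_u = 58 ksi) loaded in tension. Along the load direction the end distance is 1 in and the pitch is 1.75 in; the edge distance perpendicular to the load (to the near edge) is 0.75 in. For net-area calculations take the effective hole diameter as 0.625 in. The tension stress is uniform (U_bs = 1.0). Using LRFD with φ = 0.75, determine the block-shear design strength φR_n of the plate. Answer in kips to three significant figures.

Shear plane L_v = 1 + 4·1.75 = 8 in; A_gv = 8 × 0.625 = 5 in².
A_nv = (8 − 4.5·0.625) × 0.625 = 3.242 in².
A_nt = (0.75 − 0.5·0.625) × 0.625 = 0.2734 in².
0.6 F_u A_nv = 112.8 kips; 0.6 F_y A_gv = 108 kips → shear yielding governs the shear term.
R_n = 108 + 1.0 × 58 × 0.2734 = 123.9 kips.
Design strength φR_n = 0.75 × 123.9 = 92.9 kips.

92.9 kips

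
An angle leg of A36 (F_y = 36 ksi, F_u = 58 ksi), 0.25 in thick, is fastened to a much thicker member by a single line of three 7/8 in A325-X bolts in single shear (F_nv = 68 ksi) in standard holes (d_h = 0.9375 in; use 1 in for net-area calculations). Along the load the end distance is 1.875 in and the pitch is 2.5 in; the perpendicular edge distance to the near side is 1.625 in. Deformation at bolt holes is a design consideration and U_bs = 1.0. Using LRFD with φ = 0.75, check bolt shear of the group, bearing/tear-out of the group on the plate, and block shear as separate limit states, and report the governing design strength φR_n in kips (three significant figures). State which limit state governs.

Bolt shear: A_b = π·0.875²/4 = 0.6013 in²; R_n = 68 × 0.6013 × 3 × 1 = 122.7 kips → 0.75 × 122.7 = 92 kips.
Bearing: edge l_c = 1.406, r_n = 24.47 kips; interior l_c = 1.562, r_n = 27.19 kips; R_n = 24.47 + 2·27.19 = 78.84 kips → 59.1 kips.
Block shear: A_gv = 1.719, A_nv = 1.094, A_nt = 0.2812 in²; R_n = min(0.6F_uA_nv, 0.6F_yA_gv) + U_bs·F_u·A_nt = 53.44 kips → 40.1 kips.
Block shear governs: 40.1 kips.

40.1 kips (block shear governs)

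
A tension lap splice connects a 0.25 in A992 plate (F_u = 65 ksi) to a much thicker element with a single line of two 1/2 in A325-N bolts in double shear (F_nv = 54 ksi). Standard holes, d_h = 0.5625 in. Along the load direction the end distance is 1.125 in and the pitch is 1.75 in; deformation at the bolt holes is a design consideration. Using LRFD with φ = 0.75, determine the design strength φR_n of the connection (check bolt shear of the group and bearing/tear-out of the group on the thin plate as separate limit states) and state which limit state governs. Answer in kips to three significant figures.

Bolt shear: A_b = π·0.5²/4 = 0.1963 in²; R_n = 54 × 0.1963 × 2 × 2 = 42.41 kips → 0.75 × 42.41 = 31.8 kips.
Bearing (1.2 l_c t F_u ≤ 2.4 d t F_u): upper limit = 2.4·0.5·0.25·65 = 19.5 kips.
  Edge l_c = 1.125 − 0.5625/2 = 0.8438 → r_n = 16.45 kips; interior l_c = 1.75 − 0.5625 = 1.188 → r_n = 19.5 kips.
  R_n,bearing = 1·16.45 + 1·19.5 = 35.95 kips → 0.75 × 35.95 = 27 kips.
Bearing governs: 27 kips.

27 kips (bearing governs)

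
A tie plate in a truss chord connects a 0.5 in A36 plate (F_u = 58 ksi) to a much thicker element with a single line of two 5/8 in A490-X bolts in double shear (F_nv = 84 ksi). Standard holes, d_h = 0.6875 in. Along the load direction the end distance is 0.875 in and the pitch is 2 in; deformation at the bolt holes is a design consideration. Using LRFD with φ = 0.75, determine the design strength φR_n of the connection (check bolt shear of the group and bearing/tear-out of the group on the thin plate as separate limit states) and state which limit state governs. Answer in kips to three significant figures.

Bolt shear: A_b = π·0.625²/4 = 0.3068 in²; R_n = 84 × 0.3068 × 2 × 2 = 103.1 kips → 0.75 × 103.1 = 77.3 kips.
Bearing (1.2 l_c t F_u ≤ 2.4 d t F_u): upper limit = 2.4·0.625·0.5·58 = 43.5 kips.
  Edge l_c = 0.875 − 0.6875/2 = 0.5312 → r_n = 18.49 kips; interior l_c = 2 − 0.6875 = 1.312 → r_n = 43.5 kips.
  R_n,bearing = 1·18.49 + 1·43.5 = 61.99 kips → 0.75 × 61.99 = 46.5 kips.
Bearing governs: 46.5 kips.

46.5 kips (bearing governs)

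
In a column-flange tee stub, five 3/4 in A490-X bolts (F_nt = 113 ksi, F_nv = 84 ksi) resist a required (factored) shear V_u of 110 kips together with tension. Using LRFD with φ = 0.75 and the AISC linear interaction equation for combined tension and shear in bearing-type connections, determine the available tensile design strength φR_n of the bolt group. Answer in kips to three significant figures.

95.4 kips

A_b = π·0.75²/4 = 0.4418 in²; f_rv = 110 / (5 × 0.4418) = 49.8 ksi.
F'_nt = 1.3 F_nt − (F_nt / φF_nv) f_rv = 1.3·113 − (113/(0.75·84))·49.8 = 57.58 ksi, capped at F_nt → F'_nt = 57.58 ksi.
R_n = F'_nt · A_b · n = 57.58 × 0.4418 × 5 = 127.2 kips.
Design strength φR_n = 0.75 × 127.2 = 95.4 kips.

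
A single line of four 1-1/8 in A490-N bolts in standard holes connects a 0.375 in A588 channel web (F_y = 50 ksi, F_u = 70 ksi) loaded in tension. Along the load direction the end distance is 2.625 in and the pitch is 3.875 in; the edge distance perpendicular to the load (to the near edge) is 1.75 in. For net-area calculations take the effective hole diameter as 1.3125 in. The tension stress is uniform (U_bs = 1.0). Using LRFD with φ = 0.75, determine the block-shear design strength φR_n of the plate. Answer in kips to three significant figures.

Shear plane L_v = 2.625 + 3·3.875 = 14.25 in; A_gv = 14.25 × 0.375 = 5.344 in².
A_nv = (14.25 − 3.5·1.3125) × 0.375 = 3.621 in².
A_nt = (1.75 − 0.5·1.3125) × 0.375 = 0.4102 in².
0.6 F_u A_nv = 152.1 kips; 0.6 F_y A_gv = 160.3 kips → shear rupture governs the shear term.
R_n = 152.1 + 1.0 × 70 × 0.4102 = 180.8 kips.
Design strength φR_n = 0.75 × 180.8 = 136 kips.

136 kips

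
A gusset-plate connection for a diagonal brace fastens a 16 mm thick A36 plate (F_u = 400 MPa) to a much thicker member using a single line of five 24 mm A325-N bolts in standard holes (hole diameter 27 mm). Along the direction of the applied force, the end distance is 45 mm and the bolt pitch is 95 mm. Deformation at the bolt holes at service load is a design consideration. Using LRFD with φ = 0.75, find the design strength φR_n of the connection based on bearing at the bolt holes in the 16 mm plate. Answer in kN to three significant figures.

1290 kN

Per bolt r_n = 1.2 l_c t F_u ≤ 2.4 d t F_u; upper limit = 2.4 × 24 × 16 × 400 / 1000 = 368.6 kN.
Edge bolt: l_c = 45 − 27/2 = 31.5 mm → 1.2 × 31.5 × 16 × 400 / 1000 = 241.9 → r_n = 241.9 kN.
Interior bolts: l_c = 95 − 27 = 68 mm → 1.2 × 68 × 16 × 400 / 1000 = 522.2 → r_n = 368.6 kN.
R_n = 1 × 241.9 + 4 × 368.6 = 1716 kN.
Design strength φR_n = 0.75 × 1716 = 1290 kN.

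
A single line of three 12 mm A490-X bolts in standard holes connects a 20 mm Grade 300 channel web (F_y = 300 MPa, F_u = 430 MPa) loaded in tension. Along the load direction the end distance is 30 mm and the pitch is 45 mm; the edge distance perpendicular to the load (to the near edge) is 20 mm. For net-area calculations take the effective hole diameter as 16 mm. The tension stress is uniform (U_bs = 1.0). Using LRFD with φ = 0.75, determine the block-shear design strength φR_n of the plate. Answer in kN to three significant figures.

Shear plane L_v = 30 + 2·45 = 120 mm; A_gv = 120 × 20 = 2400 mm².
A_nv = (120 − 2.5·16) × 20 = 1600 mm².
A_nt = (20 − 0.5·16) × 20 = 240 mm².
0.6 F_u A_nv = 412.8 kN; 0.6 F_y A_gv = 432 kN → shear rupture governs the shear term.
R_n = 412.8 + 1.0 × 430 × 240 / 1000 = 516 kN.
Design strength φR_n = 0.75 × 516 = 387 kN.

387 kN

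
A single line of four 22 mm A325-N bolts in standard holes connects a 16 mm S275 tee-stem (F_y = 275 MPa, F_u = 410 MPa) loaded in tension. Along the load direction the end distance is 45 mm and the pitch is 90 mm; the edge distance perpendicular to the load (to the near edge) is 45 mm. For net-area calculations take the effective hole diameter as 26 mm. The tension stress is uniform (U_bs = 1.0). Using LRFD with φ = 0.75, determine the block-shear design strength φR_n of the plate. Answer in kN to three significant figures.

781 kN

Shear plane L_v = 45 + 3·90 = 315 mm; A_gv = 315 × 16 = 5040 mm².
A_nv = (315 − 3.5·26) × 16 = 3584 mm².
A_nt = (45 − 0.5·26) × 16 = 512 mm².
0.6 F_u A_nv = 881.7 kN; 0.6 F_y A_gv = 831.6 kN → shear yielding governs the shear term.
R_n = 831.6 + 1.0 × 410 × 512 / 1000 = 1042 kN.
Design strength φR_n = 0.75 × 1042 = 781 kN.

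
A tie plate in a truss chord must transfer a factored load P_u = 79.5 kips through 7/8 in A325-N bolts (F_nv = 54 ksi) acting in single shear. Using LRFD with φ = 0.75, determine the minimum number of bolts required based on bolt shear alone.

4 bolts

A_b = π·0.875²/4 = 0.6013 in².
Per-bolt design strength φR_n = 0.75 × 54 × 0.6013 × 1 = 24.35 kips.
n ≥ 79.5 / 24.35 = 3.264 → use 4 bolts.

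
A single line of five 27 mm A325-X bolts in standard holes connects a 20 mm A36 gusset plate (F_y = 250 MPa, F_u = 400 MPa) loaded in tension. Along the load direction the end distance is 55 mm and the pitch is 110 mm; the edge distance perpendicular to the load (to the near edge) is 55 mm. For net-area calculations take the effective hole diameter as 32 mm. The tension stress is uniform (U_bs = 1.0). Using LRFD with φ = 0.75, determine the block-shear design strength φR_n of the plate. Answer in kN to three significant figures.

1350 kN

Shear plane L_v = 55 + 4·110 = 495 mm; A_gv = 495 × 20 = 9900 mm².
A_nv = (495 − 4.5·32) × 20 = 7020 mm².
A_nt = (55 − 0.5·32) × 20 = 780 mm².
0.6 F_u A_nv = 1685 kN; 0.6 F_y A_gv = 1485 kN → shear yielding governs the shear term.
R_n = 1485 + 1.0 × 400 × 780 / 1000 = 1797 kN.
Design strength φR_n = 0.75 × 1797 = 1350 kN.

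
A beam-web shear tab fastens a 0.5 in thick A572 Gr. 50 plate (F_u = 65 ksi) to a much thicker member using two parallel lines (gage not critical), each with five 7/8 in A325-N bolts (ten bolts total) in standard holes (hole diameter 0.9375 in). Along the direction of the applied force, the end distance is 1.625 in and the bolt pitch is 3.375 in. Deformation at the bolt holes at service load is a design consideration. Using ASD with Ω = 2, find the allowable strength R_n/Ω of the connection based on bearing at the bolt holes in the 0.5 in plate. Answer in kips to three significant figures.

318 kips

Per bolt r_n = 1.2 l_c t F_u ≤ 2.4 d t F_u; upper limit = 2.4 × 0.875 × 0.5 × 65 = 68.25 kips.
Edge bolt: l_c = 1.625 − 0.9375/2 = 1.156 in → 1.2 × 1.156 × 0.5 × 65 = 45.09 → r_n = 45.09 kips.
Interior bolts: l_c = 3.375 − 0.9375 = 2.438 in → 1.2 × 2.438 × 0.5 × 65 = 95.06 → r_n = 68.25 kips.
R_n = 2 × 45.09 + 8 × 68.25 = 636.2 kips.
Allowable strength R_n/Ω = 636.2 / 2 = 318 kips.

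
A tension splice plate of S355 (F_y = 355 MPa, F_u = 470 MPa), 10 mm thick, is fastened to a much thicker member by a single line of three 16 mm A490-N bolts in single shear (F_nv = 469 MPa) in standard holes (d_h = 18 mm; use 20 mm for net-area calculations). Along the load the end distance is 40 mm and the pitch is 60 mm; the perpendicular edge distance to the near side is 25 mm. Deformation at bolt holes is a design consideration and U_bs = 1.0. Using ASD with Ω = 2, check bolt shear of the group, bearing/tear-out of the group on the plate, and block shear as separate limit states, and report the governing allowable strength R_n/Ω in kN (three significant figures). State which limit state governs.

141 kN (bolt shear governs)

Bolt shear: A_b = π·16²/4 = 201.1 mm²; R_n = 469 × 201.1 × 3 × 1 / 1000 = 282.9 kN → 282.9 / 2 = 141 kN.
Bearing: edge l_c = 31, r_n = 174.8 kN; interior l_c = 42, r_n = 180.5 kN; R_n = 174.8 + 2·180.5 = 535.8 kN → 268 kN.
Block shear: A_gv = 1600, A_nv = 1100, A_nt = 150 mm²; R_n = min(0.6F_uA_nv, 0.6F_yA_gv) + U_bs·F_u·A_nt = 380.7 kN → 190 kN.
Bolt shear governs: 141 kN.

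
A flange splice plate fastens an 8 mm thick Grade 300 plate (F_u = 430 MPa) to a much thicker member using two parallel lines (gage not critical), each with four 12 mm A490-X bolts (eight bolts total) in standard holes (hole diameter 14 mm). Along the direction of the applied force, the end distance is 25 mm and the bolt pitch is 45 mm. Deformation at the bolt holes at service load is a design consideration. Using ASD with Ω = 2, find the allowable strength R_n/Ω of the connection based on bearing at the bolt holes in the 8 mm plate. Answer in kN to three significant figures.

372 kN

Per bolt r_n = 1.2 l_c t F_u ≤ 2.4 d t F_u; upper limit = 2.4 × 12 × 8 × 430 / 1000 = 99.07 kN.
Edge bolt: l_c = 25 − 14/2 = 18 mm → 1.2 × 18 × 8 × 430 / 1000 = 74.3 → r_n = 74.3 kN.
Interior bolts: l_c = 45 − 14 = 31 mm → 1.2 × 31 × 8 × 430 / 1000 = 128 → r_n = 99.07 kN.
R_n = 2 × 74.3 + 6 × 99.07 = 743 kN.
Allowable strength R_n/Ω = 743 / 2 = 372 kN.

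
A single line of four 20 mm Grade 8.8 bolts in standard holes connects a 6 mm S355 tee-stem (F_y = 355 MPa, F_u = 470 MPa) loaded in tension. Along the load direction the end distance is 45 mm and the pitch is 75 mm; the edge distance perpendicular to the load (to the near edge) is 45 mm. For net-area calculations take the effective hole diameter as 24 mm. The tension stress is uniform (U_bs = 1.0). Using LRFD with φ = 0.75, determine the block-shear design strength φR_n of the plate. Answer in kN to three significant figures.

306 kN

Shear plane L_v = 45 + 3·75 = 270 mm; A_gv = 270 × 6 = 1620 mm².
A_nv = (270 − 3.5·24) × 6 = 1116 mm².
A_nt = (45 − 0.5·24) × 6 = 198 mm².
0.6 F_u A_nv = 314.7 kN; 0.6 F_y A_gv = 345.1 kN → shear rupture governs the shear term.
R_n = 314.7 + 1.0 × 470 × 198 / 1000 = 407.8 kN.
Design strength φR_n = 0.75 × 407.8 = 306 kN.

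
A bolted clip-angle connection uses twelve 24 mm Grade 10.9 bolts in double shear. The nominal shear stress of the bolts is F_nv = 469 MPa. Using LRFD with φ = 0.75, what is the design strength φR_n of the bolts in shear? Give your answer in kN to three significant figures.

A_b = π × 24² / 4 = 452.4 mm².
R_n = F_nv · A_b · n · n_s = 469 × 452.4 × 12 × 2 / 1000 = 5092 kN.
Design strength φR_n = 0.75 × 5092 = 3820 kN.

3820 kN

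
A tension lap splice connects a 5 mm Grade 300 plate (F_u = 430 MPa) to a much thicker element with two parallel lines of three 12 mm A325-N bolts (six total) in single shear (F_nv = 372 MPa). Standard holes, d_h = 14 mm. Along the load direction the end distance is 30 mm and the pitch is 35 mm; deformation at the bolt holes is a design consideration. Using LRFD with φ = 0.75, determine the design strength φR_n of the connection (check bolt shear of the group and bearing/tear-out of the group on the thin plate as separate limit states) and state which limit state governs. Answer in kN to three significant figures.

189 kN (bolt shear governs)

Bolt shear: A_b = π·12²/4 = 113.1 mm²; R_n = 372 × 113.1 × 6 × 1 / 1000 = 252.4 kN → 0.75 × 252.4 = 189 kN.
Bearing (1.2 l_c t F_u ≤ 2.4 d t F_u): upper limit = 2.4·12·5·430 / 1000 = 61.92 kN.
  Edge l_c = 30 − 14/2 = 23 → r_n = 59.34 kN; interior l_c = 35 − 14 = 21 → r_n = 54.18 kN.
  R_n,bearing = 2·59.34 + 4·54.18 = 335.4 kN → 0.75 × 335.4 = 252 kN.
Bolt shear governs: 189 kN.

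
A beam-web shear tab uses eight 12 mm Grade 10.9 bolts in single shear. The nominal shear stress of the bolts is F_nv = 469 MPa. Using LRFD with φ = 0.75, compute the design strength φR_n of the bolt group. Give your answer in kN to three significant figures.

A_b = π × 12² / 4 = 113.1 mm².
R_n = F_nv · A_b · n · n_s = 469 × 113.1 × 8 × 1 / 1000 = 424.3 kN.
Design strength φR_n = 0.75 × 424.3 = 318 kN.

318 kN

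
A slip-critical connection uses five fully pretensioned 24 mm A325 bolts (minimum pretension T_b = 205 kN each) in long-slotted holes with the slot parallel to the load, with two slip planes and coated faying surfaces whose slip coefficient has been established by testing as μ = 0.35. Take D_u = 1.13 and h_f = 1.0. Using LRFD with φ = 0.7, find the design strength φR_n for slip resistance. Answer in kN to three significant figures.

568 kN

R_n = μ · D_u · h_f · T_b · n_s · n_b = 0.35 × 1.13 × 1.0 × 205 × 2 × 5 = 810.8 kN.
Design strength φR_n = 0.7 × 810.8 = 568 kN.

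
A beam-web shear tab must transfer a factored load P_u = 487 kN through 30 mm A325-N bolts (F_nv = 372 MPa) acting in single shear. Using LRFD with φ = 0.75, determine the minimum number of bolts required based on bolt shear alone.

A_b = π·30²/4 = 706.9 mm².
Per-bolt design strength φR_n = 0.75 × 372 × 706.9 × 1 / 1000 = 197.2 kN.
n ≥ 487 / 197.2 = 2.469 → use 3 bolts.

3 bolts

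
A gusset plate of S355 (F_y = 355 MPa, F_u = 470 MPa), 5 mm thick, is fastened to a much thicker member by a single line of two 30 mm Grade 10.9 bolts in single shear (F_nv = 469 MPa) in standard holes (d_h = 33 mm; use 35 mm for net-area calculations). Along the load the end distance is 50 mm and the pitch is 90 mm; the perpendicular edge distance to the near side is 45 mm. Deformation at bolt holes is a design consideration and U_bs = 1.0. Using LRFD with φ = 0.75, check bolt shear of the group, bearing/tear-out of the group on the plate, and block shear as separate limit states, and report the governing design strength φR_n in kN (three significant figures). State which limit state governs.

Bolt shear: A_b = π·30²/4 = 706.9 mm²; R_n = 469 × 706.9 × 2 × 1 / 1000 = 663 kN → 0.75 × 663 = 497 kN.
Bearing: edge l_c = 33.5, r_n = 94.47 kN; interior l_c = 57, r_n = 160.7 kN; R_n = 94.47 + 1·160.7 = 255.2 kN → 191 kN.
Block shear: A_gv = 700, A_nv = 437.5, A_nt = 137.5 mm²; R_n = min(0.6F_uA_nv, 0.6F_yA_gv) + U_bs·F_u·A_nt = 188 kN → 141 kN.
Block shear governs: 141 kN.

141 kN (block shear governs)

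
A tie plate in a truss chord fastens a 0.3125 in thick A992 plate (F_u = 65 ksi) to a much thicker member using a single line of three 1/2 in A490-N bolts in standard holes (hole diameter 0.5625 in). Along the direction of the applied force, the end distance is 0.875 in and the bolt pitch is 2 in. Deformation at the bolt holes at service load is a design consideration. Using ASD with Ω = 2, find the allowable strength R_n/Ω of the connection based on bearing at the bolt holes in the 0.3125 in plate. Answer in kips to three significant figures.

31.6 kips

Per bolt r_n = 1.2 l_c t F_u ≤ 2.4 d t F_u; upper limit = 2.4 × 0.5 × 0.3125 × 65 = 24.38 kips.
Edge bolt: l_c = 0.875 − 0.5625/2 = 0.5938 in → 1.2 × 0.5938 × 0.3125 × 65 = 14.47 → r_n = 14.47 kips.
Interior bolts: l_c = 2 − 0.5625 = 1.438 in → 1.2 × 1.438 × 0.3125 × 65 = 35.04 → r_n = 24.38 kips.
R_n = 1 × 14.47 + 2 × 24.38 = 63.22 kips.
Allowable strength R_n/Ω = 63.22 / 2 = 31.6 kips.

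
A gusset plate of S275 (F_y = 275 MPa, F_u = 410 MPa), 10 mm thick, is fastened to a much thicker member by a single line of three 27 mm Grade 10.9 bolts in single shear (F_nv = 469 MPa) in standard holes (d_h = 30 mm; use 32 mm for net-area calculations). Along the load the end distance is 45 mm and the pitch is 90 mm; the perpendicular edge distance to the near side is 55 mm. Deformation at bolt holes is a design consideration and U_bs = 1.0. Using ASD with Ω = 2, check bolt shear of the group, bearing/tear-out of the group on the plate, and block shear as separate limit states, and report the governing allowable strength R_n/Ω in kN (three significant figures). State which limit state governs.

Bolt shear: A_b = π·27²/4 = 572.6 mm²; R_n = 469 × 572.6 × 3 × 1 / 1000 = 805.6 kN → 805.6 / 2 = 403 kN.
Bearing: edge l_c = 30, r_n = 147.6 kN; interior l_c = 60, r_n = 265.7 kN; R_n = 147.6 + 2·265.7 = 679 kN → 339 kN.
Block shear: A_gv = 2250, A_nv = 1450, A_nt = 390 mm²; R_n = min(0.6F_uA_nv, 0.6F_yA_gv) + U_bs·F_u·A_nt = 516.6 kN → 258 kN.
Block shear governs: 258 kN.

258 kN (block shear governs)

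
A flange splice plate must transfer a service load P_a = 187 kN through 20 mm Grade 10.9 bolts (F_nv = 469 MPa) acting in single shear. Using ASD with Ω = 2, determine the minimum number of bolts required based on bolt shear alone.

3 bolts

A_b = π·20²/4 = 314.2 mm².
Per-bolt allowable strength R_n/Ω = 469 × 314.2 × 1 / 1000 / 2 = 73.67 kN.
n ≥ 187 / 73.67 = 2.538 → use 3 bolts.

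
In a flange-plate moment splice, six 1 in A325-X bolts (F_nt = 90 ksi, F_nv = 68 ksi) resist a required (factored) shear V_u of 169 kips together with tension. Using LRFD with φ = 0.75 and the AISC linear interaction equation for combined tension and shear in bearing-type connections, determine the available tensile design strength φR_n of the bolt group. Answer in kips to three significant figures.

A_b = π·1²/4 = 0.7854 in²; f_rv = 169 / (6 × 0.7854) = 35.86 ksi.
F'_nt = 1.3 F_nt − (F_nt / φF_nv) f_rv = 1.3·90 − (90/(0.75·68))·35.86 = 53.71 ksi, capped at F_nt → F'_nt = 53.71 ksi.
R_n = F'_nt · A_b · n = 53.71 × 0.7854 × 6 = 253.1 kips.
Design strength φR_n = 0.75 × 253.1 = 190 kips.

190 kips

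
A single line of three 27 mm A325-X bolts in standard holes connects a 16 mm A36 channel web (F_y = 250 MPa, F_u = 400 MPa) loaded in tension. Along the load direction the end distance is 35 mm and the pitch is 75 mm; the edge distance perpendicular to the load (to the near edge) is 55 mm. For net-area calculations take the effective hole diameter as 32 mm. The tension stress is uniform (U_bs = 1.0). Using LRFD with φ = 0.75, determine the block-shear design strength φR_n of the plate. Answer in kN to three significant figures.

490 kN

Shear plane L_v = 35 + 2·75 = 185 mm; A_gv = 185 × 16 = 2960 mm².
A_nv = (185 − 2.5·32) × 16 = 1680 mm².
A_nt = (55 − 0.5·32) × 16 = 624 mm².
0.6 F_u A_nv = 403.2 kN; 0.6 F_y A_gv = 444 kN → shear rupture governs the shear term.
R_n = 403.2 + 1.0 × 400 × 624 / 1000 = 652.8 kN.
Design strength φR_n = 0.75 × 652.8 = 490 kN.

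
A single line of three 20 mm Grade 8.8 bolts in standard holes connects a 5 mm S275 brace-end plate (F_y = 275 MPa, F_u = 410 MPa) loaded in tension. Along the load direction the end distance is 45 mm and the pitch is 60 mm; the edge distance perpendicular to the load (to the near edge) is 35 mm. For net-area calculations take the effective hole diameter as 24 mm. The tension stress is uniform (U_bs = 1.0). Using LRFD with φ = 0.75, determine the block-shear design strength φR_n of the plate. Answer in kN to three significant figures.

Shear plane L_v = 45 + 2·60 = 165 mm; A_gv = 165 × 5 = 825 mm².
A_nv = (165 − 2.5·24) × 5 = 525 mm².
A_nt = (35 − 0.5·24) × 5 = 115 mm².
0.6 F_u A_nv = 129.2 kN; 0.6 F_y A_gv = 136.1 kN → shear rupture governs the shear term.
R_n = 129.2 + 1.0 × 410 × 115 / 1000 = 176.3 kN.
Design strength φR_n = 0.75 × 176.3 = 132 kN.

132 kN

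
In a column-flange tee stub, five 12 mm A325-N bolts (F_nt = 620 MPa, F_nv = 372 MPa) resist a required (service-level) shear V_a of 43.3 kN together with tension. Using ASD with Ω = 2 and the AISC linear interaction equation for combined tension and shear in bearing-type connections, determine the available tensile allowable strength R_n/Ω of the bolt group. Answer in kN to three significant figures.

156 kN

A_b = π·12²/4 = 113.1 mm²; f_rv = 43.3 × 1000 / (5 × 113.1) = 76.57 MPa.
F'_nt = 1.3 F_nt − (Ω F_nt / F_nv) f_rv = 1.3·620 − (2·620/372)·76.57 = 550.8 MPa, capped at F_nt → F'_nt = 550.8 MPa.
R_n = F'_nt · A_b · n = 550.8 × 113.1 × 5 / 1000 = 311.4 kN.
Allowable strength R_n/Ω = 311.4 / 2 = 156 kN.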